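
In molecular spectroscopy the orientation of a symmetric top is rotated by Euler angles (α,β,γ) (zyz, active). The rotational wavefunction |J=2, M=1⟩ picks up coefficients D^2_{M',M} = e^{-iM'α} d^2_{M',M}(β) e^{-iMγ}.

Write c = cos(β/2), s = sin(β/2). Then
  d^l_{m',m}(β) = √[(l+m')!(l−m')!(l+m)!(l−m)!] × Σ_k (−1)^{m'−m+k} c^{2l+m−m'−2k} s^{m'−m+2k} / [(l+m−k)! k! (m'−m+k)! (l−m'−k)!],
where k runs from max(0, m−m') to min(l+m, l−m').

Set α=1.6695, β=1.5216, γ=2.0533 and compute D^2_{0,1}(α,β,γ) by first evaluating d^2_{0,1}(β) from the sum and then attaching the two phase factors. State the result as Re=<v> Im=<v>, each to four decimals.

Re=-0.0279 Im=-0.0533

D^2_{0,1}(1.6695,1.5216,2.0533) = e^{-i·0·1.6695}·d^2_{0,1}(1.5216)·e^{-i·1·2.0533}. Compute d first:
With c≡cos(β/2)=0.724285 and s≡sin(β/2)=0.689501, N=[2·2·6·1]^{1/2}=4.898979
Admissible k: 1..2 (factorial args all ≥0)
  k=1: (−1)^0·4.8990/(2)·0.7243^3·0.6895^1 = +0.641709
  k=2: (−1)^1·4.8990/(2)·0.7243^1·0.6895^3 = -0.581554
d^2_{0,1}(1.5216) = +0.641709 -0.581554 = +0.060156
Attach z-rotation phases: D = e^{-i(0)(1.6695)}·(+0.060156)·e^{-i(1)(2.0533)} = -0.027912-0.053288i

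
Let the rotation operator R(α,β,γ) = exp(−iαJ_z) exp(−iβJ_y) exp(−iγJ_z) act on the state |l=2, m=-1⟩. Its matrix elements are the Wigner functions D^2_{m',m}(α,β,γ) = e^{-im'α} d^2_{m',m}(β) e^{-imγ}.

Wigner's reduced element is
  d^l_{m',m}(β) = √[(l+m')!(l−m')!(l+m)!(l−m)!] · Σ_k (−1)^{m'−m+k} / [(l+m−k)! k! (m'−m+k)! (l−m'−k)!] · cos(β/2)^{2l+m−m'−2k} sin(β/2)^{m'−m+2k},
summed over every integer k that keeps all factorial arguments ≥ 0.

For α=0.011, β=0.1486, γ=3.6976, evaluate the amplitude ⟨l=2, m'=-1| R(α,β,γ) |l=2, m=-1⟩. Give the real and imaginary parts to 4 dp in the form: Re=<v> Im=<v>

First d^2_{-1,-1}(β=0.1486), then the phase factors e^{-i(-1)α} and e^{-i(-1)γ}:
Half-angle: c=0.997241, s=0.074232. N=√(1·6·1·6)=6.000000
k: max(0,(-1)−(-1))=0 … min(2+(-1),2−(-1))=1
  k=0: (−1)^0·6.0000/(6)·0.9972^4·0.0742^0 = +0.989010
  k=1: (−1)^1·6.0000/(2)·0.9972^2·0.0742^2 = -0.016440
d^2_{-1,-1}(0.1486) = +0.989010 -0.016440 = +0.972570
Attach z-rotation phases: D = e^{-i(-1)(0.011)}·(+0.972570)·e^{-i(-1)(3.6976)} = -0.820374-0.522377i

Re=-0.8204 Im=-0.5224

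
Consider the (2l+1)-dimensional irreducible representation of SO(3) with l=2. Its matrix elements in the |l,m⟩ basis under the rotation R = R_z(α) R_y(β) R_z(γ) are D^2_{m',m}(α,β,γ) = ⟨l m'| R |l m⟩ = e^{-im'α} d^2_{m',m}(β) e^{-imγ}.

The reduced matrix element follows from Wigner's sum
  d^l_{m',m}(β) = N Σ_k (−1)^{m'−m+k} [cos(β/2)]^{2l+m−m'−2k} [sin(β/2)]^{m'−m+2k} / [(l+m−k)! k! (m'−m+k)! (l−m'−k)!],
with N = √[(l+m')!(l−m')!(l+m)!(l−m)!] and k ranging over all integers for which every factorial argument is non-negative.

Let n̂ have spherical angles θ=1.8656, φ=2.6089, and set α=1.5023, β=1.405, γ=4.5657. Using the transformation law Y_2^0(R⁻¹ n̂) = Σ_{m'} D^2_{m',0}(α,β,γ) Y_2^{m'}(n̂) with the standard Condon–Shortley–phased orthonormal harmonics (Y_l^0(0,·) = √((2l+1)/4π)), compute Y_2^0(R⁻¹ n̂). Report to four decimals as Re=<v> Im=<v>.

Need the full column D^2_{m',0} for m'=−2..2 at α=1.5023, β=1.405, γ=4.5657.
cos(β/2)=0.763229, sin(β/2)=0.646128
d^2_{-2,0}: single k=2 term ⇒ +0.595693;  D = -0.590112+0.081351i
d^2_{-1,0}: k∈[1..2] ⇒ +0.703654 -0.504296 = +0.199357;  D = +0.013645+0.198890i
d^2_{0,0}: k∈[0..2] ⇒ +0.339328 -0.972763 +0.174290 = -0.459144;  D = -0.459144+0.000000i
d^2_{1,0}: k∈[0..1] ⇒ -0.703654 +0.504296 = -0.199357;  D = -0.013645+0.198890i
d^2_{2,0}: single k=0 term ⇒ +0.595693;  D = -0.590112-0.081351i
Y_2^{m'}(θ=1.8656,φ=2.6089) and Σ D·Y over m':
  (-0.5901+0.0814i)·(+0.1712+0.3094i)  (+0.0136+0.1989i)·(+0.1850+0.1091i)  (-0.4591+0.0000i)·(-0.2355+0.0000i)  (-0.0136+0.1989i)·(-0.1850+0.1091i)  (-0.5901-0.0814i)·(+0.1712-0.3094i)
Y_2^0(R⁻¹ n̂) = -0.182645+0.000000i

Re=-0.1826 Im=0.0000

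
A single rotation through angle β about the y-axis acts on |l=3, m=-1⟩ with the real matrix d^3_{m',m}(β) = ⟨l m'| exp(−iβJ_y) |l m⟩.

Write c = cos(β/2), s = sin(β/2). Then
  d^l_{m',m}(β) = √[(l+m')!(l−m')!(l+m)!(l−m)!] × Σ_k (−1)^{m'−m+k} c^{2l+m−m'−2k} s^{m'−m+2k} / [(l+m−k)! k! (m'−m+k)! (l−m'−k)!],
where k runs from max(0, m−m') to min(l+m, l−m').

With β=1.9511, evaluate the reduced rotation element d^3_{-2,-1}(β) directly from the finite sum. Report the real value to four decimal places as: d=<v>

d=-0.4878

d^3_{-2,-1}(β=1.9511) via Wigner's sum:
With c≡cos(β/2)=0.560713 and s≡sin(β/2)=0.828010, N=[1·120·2·24]^{1/2}=75.894664
Admissible k: 1..2 (factorial args all ≥0)
  k=1: (−1)^0·75.8947/(24)·0.5607^5·0.8280^1 = +0.145124
  k=2: (−1)^1·75.8947/(12)·0.5607^3·0.8280^3 = -0.632934
d^3_{-2,-1}(1.9511) = +0.145124 -0.632934 = -0.487811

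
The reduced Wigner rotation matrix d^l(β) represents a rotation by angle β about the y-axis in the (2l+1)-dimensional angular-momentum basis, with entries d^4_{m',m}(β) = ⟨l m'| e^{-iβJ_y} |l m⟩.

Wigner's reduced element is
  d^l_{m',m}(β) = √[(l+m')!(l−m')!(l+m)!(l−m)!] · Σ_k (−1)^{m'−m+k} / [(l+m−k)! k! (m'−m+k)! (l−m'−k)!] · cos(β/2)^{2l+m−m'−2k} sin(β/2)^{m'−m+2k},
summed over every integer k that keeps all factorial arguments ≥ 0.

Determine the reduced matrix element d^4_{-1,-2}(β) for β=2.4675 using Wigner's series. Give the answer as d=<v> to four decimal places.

d^4_{-1,-2}(β=2.4675) via Wigner's sum:
With c≡cos(β/2)=0.330701 and s≡sin(β/2)=0.943736, N=[6·120·2·720]^{1/2}=1018.233765
k∈{0,1,2} keeps every argument non-negative
  k=0: (−1)^1·1018.2338/(240)·0.3307^7·0.9437^1 = -0.001732
  k=1: (−1)^2·1018.2338/(48)·0.3307^5·0.9437^3 = +0.070524
  k=2: (−1)^3·1018.2338/(72)·0.3307^3·0.9437^5 = -0.382889
d^4_{-1,-2}(2.4675) = -0.001732 +0.070524 -0.382889 = -0.314098

d=-0.3141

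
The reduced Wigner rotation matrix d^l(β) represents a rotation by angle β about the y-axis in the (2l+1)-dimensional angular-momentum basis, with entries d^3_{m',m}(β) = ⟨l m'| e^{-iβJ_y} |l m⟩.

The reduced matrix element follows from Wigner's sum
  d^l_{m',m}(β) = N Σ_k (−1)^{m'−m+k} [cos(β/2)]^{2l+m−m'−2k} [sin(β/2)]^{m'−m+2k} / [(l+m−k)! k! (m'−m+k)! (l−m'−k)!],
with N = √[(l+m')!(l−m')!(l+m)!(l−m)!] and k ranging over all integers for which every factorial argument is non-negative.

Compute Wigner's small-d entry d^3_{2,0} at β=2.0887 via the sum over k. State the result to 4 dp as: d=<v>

d^3_{2,0}(β=2.0887) via Wigner's sum:
c=cos(2.0887/2)=0.502464, s=sin(2.0887/2)=0.864598; N=√[120·1·6·6]=65.726707
k: max(0,(0)−(2))=0 … min(3+(0),3−(2))=1
  k=0: (−1)^2·65.7267/(12)·0.5025^4·0.8646^2 = +0.260981
  k=1: (−1)^3·65.7267/(12)·0.5025^2·0.8646^4 = -0.772730
d^3_{2,0}(2.0887) = +0.260981 -0.772730 = -0.511749

d=-0.5117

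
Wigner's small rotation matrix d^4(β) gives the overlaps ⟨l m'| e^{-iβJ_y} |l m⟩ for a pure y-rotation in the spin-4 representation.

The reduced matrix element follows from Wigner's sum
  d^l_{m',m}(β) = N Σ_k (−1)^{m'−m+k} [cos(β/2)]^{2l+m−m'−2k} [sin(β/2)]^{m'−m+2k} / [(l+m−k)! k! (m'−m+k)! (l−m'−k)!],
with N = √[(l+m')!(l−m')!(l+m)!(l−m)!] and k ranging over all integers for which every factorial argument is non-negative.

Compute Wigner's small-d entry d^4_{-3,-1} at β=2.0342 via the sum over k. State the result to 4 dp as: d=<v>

d^4_{-3,-1}(β=2.0342) via Wigner's sum:
Half-angle: c=0.525835, s=0.850587. N=√(1·5040·6·120)=1904.940944
Admissible k: 2..3 (factorial args all ≥0)
  k=2: (−1)^0·1904.9409/(240)·0.5258^6·0.8506^2 = +0.121396
  k=3: (−1)^1·1904.9409/(144)·0.5258^4·0.8506^4 = -0.529408
d^4_{-3,-1}(2.0342) = +0.121396 -0.529408 = -0.408013

d=-0.4080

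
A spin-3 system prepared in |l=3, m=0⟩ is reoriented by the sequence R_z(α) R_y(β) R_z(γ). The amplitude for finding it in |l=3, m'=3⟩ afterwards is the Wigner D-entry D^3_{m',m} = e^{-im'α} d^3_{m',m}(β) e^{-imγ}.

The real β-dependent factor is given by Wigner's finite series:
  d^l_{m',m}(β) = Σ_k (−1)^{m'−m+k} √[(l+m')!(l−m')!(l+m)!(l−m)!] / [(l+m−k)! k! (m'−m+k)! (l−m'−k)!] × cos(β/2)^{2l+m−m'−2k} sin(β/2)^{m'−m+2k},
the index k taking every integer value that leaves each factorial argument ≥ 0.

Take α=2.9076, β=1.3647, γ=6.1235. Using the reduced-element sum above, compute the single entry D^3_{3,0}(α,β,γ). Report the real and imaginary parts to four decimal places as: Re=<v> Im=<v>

Re=0.4003 Im=0.3385

D^3_{3,0}(2.9076,1.3647,6.1235) = e^{-i·3·2.9076}·d^3_{3,0}(1.3647)·e^{-i·0·6.1235}. Compute d first:
With c≡cos(β/2)=0.776093 and s≡sin(β/2)=0.630619, N=[720·1·6·6]^{1/2}=160.996894
Admissible k: 0..0 (factorial args all ≥0)
  k=0: (−1)^3·160.9969/(36)·0.7761^3·0.6306^3 = -0.524272
d^3_{3,0}(1.3647) = -0.524272
D = (-0.763566-0.645729i)·(-0.524272)·(+1.000000+0.000000i) = +0.400316+0.338538i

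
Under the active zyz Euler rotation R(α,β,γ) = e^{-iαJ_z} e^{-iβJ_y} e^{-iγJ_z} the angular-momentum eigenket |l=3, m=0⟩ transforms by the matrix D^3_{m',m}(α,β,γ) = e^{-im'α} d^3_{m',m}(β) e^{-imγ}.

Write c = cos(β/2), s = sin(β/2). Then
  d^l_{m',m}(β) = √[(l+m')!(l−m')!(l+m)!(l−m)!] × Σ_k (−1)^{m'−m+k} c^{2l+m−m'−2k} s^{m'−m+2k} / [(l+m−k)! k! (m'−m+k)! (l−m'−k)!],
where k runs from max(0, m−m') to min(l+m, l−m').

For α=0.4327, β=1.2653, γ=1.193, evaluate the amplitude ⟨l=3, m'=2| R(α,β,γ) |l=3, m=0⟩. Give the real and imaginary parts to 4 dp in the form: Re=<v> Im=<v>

First d^3_{2,0}(β=1.2653), then the phase factors e^{-i(2)α} and e^{-i(0)γ}:
With c≡cos(β/2)=0.806463 and s≡sin(β/2)=0.591284, N=[120·1·6·6]^{1/2}=65.726707
k: max(0,(0)−(2))=0 … min(3+(0),3−(2))=1
  k=0: (−1)^2·65.7267/(12)·0.8065^4·0.5913^2 = +0.810012
  k=1: (−1)^3·65.7267/(12)·0.8065^2·0.5913^4 = -0.435426
d^3_{2,0}(1.2653) = +0.810012 -0.435426 = +0.374586
D = (+0.648336-0.761355i)·(+0.374586)·(+1.000000+0.000000i) = +0.242858-0.285193i

Re=0.2429 Im=-0.2852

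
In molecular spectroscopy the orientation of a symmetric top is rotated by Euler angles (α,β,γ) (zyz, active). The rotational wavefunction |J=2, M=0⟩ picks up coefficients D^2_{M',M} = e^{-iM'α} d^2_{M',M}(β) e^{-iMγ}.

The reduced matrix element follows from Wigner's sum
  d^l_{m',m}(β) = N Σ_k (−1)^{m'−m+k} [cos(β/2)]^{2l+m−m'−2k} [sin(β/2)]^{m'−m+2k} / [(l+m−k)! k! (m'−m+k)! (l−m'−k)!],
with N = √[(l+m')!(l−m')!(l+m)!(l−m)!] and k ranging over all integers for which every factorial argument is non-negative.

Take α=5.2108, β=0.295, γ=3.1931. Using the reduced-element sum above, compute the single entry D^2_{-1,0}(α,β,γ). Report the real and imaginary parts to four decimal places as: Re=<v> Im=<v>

Re=0.1629 Im=-0.2993

First d^2_{-1,0}(β=0.295), then the phase factors e^{-i(-1)α} and e^{-i(0)γ}:
c=cos(0.295/2)=0.989142, s=sin(0.295/2)=0.146966; N=√[1·6·2·2]=4.898979
k∈{1,2} keeps every argument non-negative
  k=1: (−1)^0·4.8990/(2)·0.9891^3·0.1470^1 = +0.348391
  k=2: (−1)^1·4.8990/(2)·0.9891^1·0.1470^3 = -0.007691
d^2_{-1,0}(0.295) = +0.348391 -0.007691 = +0.340700
D = (+0.478030-0.878343i)·(+0.340700)·(+1.000000+0.000000i) = +0.162865-0.299252i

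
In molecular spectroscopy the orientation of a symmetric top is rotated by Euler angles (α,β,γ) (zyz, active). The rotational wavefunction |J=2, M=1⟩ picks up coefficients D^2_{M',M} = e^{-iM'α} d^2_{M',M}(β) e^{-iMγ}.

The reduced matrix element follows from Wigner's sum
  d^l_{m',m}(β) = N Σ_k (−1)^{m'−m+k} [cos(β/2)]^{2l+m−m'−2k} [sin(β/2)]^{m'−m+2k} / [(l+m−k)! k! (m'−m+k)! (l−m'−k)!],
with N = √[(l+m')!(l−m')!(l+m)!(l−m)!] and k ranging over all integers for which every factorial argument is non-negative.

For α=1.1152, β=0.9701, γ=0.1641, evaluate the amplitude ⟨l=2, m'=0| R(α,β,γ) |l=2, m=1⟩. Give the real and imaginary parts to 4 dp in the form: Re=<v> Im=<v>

Split into d^2_{0,1}(β=0.9701) × two z-phases.
Half-angle: c=0.884652, s=0.466253. N=√(2·2·6·1)=4.898979
Admissible k: 1..2 (factorial args all ≥0)
  k=1: (−1)^0·4.8990/(2)·0.8847^3·0.4663^1 = +0.790704
  k=2: (−1)^1·4.8990/(2)·0.8847^1·0.4663^3 = -0.219640
d^2_{0,1}(0.9701) = +0.790704 -0.219640 = +0.571064
D = (+1.000000+0.000000i)·(+0.571064)·(+0.986566-0.163364i) = +0.563392-0.093291i

Re=0.5634 Im=-0.0933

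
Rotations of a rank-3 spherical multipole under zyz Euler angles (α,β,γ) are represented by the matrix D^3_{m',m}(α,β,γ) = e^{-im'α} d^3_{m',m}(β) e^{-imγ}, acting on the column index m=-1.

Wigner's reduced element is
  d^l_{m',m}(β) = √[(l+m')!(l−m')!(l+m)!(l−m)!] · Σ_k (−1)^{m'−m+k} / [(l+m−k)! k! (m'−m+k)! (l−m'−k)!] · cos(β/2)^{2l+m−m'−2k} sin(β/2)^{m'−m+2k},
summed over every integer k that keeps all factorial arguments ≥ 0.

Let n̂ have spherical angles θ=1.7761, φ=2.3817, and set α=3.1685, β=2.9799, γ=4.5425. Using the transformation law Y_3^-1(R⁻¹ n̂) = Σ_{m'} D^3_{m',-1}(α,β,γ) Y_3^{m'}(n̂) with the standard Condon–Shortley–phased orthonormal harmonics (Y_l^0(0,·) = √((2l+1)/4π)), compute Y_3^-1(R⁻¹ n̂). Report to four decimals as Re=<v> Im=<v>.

Need the full column D^3_{m',-1} for m'=−3..3 at α=3.1685, β=2.9799, γ=4.5425.
cos(β/2)=0.080758, sin(β/2)=0.996734
d^3_{-3,-1}: single k=2 term ⇒ +0.000164;  D = +0.000015+0.000163i
d^3_{-2,-1}: k∈[1..2] ⇒ +0.000011 -0.003299 = -0.003288;  D = +0.000381+0.003266i
d^3_{-1,-1}: k∈[0..2] ⇒ +0.000000 -0.000338 +0.038623 = +0.038285;  D = +0.005455+0.037894i
d^3_{0,-1}: k∈[0..2] ⇒ -0.000012 +0.005420 -0.275216 = -0.269808;  D = +0.045617+0.265923i
d^3_{1,-1}: k∈[0..2] ⇒ +0.000254 -0.051497 +0.980562 = +0.929318;  D = +0.181708+0.911381i
d^3_{2,-1}: k∈[0..1] ⇒ -0.003299 +0.251237 = +0.247938;  D = -0.055003-0.241760i
d^3_{3,-1}: single k=0 term ⇒ +0.024931;  D = +0.006183+0.024152i
Y_3^{m'}(θ=1.7761,φ=2.3817) and Σ D·Y over m':
  (+0.0000+0.0002i)·(+0.2549-0.2972i)  (+0.0004+0.0033i)·(-0.0102-0.1994i)  (+0.0055+0.0379i)·(+0.1817+0.1727i)  (+0.0456+0.2659i)·(+0.2124+0.0000i)  (+0.1817+0.9114i)·(-0.1817+0.1727i)  (-0.0550-0.2418i)·(-0.0102+0.1994i)  (+0.0062+0.0242i)·(-0.2549-0.2972i)
Y_3^-1(R⁻¹ n̂) = -0.131157-0.086477i

Re=-0.1312 Im=-0.0865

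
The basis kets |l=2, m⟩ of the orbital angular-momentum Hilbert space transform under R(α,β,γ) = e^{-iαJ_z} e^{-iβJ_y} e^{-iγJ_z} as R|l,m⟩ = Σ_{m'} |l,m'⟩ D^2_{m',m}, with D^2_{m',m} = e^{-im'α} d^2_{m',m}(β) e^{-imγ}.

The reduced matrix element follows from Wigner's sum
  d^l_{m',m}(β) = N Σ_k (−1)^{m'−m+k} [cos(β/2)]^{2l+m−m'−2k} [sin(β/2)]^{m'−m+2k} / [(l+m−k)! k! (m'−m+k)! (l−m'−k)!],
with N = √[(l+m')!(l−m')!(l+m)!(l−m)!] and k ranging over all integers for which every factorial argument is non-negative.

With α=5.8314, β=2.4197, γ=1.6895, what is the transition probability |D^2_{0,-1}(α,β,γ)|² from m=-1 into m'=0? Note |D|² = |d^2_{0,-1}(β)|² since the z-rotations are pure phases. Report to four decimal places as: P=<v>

D^2_{0,-1}(5.8314,2.4197,1.6895) = e^{-i·0·5.8314}·d^2_{0,-1}(2.4197)·e^{-i·-1·1.6895}. Compute d first:
Half-angle: c=0.353160, s=0.935563. N=√(2·2·1·6)=4.898979
k: max(0,(-1)−(0))=0 … min(2+(-1),2−(0))=1
  k=0: (−1)^1·4.8990/(2)·0.3532^3·0.9356^1 = -0.100940
  k=1: (−1)^2·4.8990/(2)·0.3532^1·0.9356^3 = +0.708379
d^2_{0,-1}(2.4197) = -0.100940 +0.708379 = +0.607440
|D^2_{0,-1}|² = |d^2_{0,-1}(β)|² = (+0.607440)² = 0.368983 (the z-rotation phases have unit modulus)

P=0.3690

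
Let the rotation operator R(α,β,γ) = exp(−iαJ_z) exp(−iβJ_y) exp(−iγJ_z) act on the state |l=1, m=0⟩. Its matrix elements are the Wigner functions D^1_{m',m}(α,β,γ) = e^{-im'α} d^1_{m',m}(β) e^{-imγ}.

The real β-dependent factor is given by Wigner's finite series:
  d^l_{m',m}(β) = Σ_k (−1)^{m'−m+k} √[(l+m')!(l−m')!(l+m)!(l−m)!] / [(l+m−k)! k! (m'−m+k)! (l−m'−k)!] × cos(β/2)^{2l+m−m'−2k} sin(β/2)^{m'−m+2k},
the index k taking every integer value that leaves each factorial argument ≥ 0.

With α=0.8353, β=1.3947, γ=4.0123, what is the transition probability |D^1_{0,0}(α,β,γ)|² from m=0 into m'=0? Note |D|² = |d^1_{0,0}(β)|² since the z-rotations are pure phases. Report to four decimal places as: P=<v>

First d^1_{0,0}(β=1.3947), then the phase factors e^{-i(0)α} and e^{-i(0)γ}:
Half-angle: c=0.766547, s=0.642189. N=√(1·1·1·1)=1.000000
k: max(0,(0)−(0))=0 … min(1+(0),1−(0))=1
  k=0: (−1)^0·1.0000/(1)·0.7665^2·0.6422^0 = +0.587594
  k=1: (−1)^1·1.0000/(1)·0.7665^0·0.6422^2 = -0.412406
d^1_{0,0}(1.3947) = +0.587594 -0.412406 = +0.175188
|D^1_{0,0}|² = |d^1_{0,0}(β)|² = (+0.175188)² = 0.030691 (the z-rotation phases have unit modulus)

P=0.0307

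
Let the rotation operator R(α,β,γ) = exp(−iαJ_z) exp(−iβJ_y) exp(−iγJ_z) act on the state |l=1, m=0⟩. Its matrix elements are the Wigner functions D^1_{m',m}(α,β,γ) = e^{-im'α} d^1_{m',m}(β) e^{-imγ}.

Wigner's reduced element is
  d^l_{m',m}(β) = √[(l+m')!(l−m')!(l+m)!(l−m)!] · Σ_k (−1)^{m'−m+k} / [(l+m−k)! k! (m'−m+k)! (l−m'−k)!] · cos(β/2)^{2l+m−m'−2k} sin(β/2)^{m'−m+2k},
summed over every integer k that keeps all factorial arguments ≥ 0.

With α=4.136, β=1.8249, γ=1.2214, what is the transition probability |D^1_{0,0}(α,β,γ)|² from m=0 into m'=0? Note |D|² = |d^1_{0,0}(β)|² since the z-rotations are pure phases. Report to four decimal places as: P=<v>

P=0.0632

First d^1_{0,0}(β=1.8249), then the phase factors e^{-i(0)α} and e^{-i(0)γ}:
c=cos(1.8249/2)=0.611810, s=sin(1.8249/2)=0.791005; N=√[1·1·1·1]=1.000000
The bounds max(0,m−m')=0 and min(l+m,l−m')=1 give 2 terms
  k=0: (−1)^0·1.0000/(1)·0.6118^2·0.7910^0 = +0.374311
  k=1: (−1)^1·1.0000/(1)·0.6118^0·0.7910^2 = -0.625689
d^1_{0,0}(1.8249) = +0.374311 -0.625689 = -0.251378
|D^1_{0,0}|² = |d^1_{0,0}(β)|² = (-0.251378)² = 0.063191 (the z-rotation phases have unit modulus)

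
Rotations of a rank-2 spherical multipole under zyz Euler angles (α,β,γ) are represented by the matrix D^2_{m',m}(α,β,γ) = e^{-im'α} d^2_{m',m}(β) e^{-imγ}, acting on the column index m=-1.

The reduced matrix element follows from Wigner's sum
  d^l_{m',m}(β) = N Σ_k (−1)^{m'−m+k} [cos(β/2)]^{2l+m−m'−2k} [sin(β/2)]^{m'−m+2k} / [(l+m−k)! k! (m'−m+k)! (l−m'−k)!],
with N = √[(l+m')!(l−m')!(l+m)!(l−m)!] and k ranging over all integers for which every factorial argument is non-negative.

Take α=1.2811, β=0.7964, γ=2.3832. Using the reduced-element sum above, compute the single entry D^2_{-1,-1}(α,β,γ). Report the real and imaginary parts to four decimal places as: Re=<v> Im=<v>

Re=-0.2934 Im=-0.1691

D^2_{-1,-1}(1.2811,0.7964,2.3832) = e^{-i·-1·1.2811}·d^2_{-1,-1}(0.7964)·e^{-i·-1·2.3832}. Compute d first:
With c≡cos(β/2)=0.921760 and s≡sin(β/2)=0.387760, N=[1·6·1·6]^{1/2}=6.000000
The bounds max(0,m−m')=0 and min(l+m,l−m')=1 give 2 terms
  k=0: (−1)^0·6.0000/(6)·0.9218^4·0.3878^0 = +0.721892
  k=1: (−1)^1·6.0000/(2)·0.9218^2·0.3878^2 = -0.383251
d^2_{-1,-1}(0.7964) = +0.721892 -0.383251 = +0.338641
Phases: e^{-i·(-1)·1.2811}=+0.285661+0.958331i, e^{-i·(-1)·2.3832}=-0.725942+0.687755i ⇒ D=-0.293423-0.169059i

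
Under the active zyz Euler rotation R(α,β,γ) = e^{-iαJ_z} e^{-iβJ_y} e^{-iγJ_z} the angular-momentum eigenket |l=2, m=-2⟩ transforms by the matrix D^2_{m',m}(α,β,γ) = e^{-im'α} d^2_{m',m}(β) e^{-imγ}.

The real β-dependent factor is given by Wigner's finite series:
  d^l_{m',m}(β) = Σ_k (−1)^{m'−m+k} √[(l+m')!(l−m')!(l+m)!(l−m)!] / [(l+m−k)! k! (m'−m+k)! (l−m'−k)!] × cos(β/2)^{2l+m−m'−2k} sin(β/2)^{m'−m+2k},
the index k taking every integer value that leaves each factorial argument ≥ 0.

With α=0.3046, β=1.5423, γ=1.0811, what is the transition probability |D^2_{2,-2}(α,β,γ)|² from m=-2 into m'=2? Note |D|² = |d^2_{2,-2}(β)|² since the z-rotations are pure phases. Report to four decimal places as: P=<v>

P=0.0557

D^2_{2,-2}(0.3046,1.5423,1.0811) = e^{-i·2·0.3046}·d^2_{2,-2}(1.5423)·e^{-i·-2·1.0811}. Compute d first:
c=cos(1.5423/2)=0.717110, s=sin(1.5423/2)=0.696960; N=√[24·1·1·24]=24.000000
Admissible k: 0..0 (factorial args all ≥0)
  k=0: (−1)^4·24.0000/(24)·0.7171^0·0.6970^4 = +0.235957
d^2_{2,-2}(1.5423) = +0.235957
|D^2_{2,-2}|² = |d^2_{2,-2}(β)|² = (+0.235957)² = 0.055676 (the z-rotation phases have unit modulus)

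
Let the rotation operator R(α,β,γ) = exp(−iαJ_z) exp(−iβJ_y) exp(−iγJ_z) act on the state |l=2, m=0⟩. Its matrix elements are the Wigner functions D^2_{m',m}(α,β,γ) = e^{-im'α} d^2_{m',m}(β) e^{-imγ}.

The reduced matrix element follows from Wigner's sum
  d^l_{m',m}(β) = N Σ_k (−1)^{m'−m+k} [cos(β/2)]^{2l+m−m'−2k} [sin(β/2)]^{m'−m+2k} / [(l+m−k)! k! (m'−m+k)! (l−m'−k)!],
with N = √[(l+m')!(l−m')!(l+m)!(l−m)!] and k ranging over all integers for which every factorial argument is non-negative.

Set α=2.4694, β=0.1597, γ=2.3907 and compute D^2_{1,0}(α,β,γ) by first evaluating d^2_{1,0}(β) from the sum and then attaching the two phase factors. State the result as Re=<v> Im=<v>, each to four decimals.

Re=0.1505 Im=0.1197

First d^2_{1,0}(β=0.1597), then the phase factors e^{-i(1)α} and e^{-i(0)γ}:
c=cos(0.1597/2)=0.996814, s=sin(0.1597/2)=0.079765; N=√[6·1·2·2]=4.898979
k: max(0,(0)−(1))=0 … min(2+(0),2−(1))=1
  k=0: (−1)^1·4.8990/(2)·0.9968^3·0.0798^1 = -0.193522
  k=1: (−1)^2·4.8990/(2)·0.9968^1·0.0798^3 = +0.001239
d^2_{1,0}(0.1597) = -0.193522 +0.001239 = -0.192283
D = (-0.782458-0.622703i)·(-0.192283)·(+1.000000+0.000000i) = +0.150453+0.119735i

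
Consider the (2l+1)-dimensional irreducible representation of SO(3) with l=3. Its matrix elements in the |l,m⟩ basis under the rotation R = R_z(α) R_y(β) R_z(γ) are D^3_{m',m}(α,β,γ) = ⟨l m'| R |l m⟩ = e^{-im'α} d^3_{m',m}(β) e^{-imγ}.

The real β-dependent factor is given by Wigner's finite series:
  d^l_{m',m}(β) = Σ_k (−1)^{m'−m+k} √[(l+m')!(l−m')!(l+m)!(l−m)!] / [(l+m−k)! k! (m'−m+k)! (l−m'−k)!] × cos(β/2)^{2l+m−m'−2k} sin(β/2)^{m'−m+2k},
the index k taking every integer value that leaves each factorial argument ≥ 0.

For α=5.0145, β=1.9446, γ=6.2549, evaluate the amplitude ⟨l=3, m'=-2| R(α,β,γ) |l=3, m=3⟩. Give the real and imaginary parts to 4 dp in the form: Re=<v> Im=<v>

Split into d^3_{-2,3}(β=1.9446) × two z-phases.
Half-angle: c=0.563401, s=0.826184. N=√(1·120·720·1)=293.938769
Admissible k: 5..5 (factorial args all ≥0)
  k=5: (−1)^0·293.9388/(120)·0.5634^1·0.8262^5 = +0.531222
d^3_{-2,3}(1.9446) = +0.531222
D = (-0.822944-0.568122i)·(+0.531222)·(+0.996402+0.084754i) = -0.410015-0.337765i

Re=-0.4100 Im=-0.3378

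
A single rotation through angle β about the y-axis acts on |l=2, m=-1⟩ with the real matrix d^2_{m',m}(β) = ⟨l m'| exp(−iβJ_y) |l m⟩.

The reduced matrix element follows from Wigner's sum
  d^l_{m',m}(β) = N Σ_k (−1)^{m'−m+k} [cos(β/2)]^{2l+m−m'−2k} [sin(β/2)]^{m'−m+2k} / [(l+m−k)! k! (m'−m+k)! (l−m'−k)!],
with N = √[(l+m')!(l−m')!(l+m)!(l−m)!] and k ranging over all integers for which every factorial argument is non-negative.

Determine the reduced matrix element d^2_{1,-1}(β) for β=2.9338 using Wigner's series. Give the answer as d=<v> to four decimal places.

d=-0.9467

d^2_{1,-1}(β=2.9338) via Wigner's sum:
c=cos(2.9338/2)=0.103710, s=sin(2.9338/2)=0.994608; N=√[6·1·1·6]=6.000000
k∈{0,1} keeps every argument non-negative
  k=0: (−1)^2·6.0000/(2)·0.1037^2·0.9946^2 = +0.031920
  k=1: (−1)^3·6.0000/(6)·0.1037^0·0.9946^4 = -0.978604
d^2_{1,-1}(2.9338) = +0.031920 -0.978604 = -0.946684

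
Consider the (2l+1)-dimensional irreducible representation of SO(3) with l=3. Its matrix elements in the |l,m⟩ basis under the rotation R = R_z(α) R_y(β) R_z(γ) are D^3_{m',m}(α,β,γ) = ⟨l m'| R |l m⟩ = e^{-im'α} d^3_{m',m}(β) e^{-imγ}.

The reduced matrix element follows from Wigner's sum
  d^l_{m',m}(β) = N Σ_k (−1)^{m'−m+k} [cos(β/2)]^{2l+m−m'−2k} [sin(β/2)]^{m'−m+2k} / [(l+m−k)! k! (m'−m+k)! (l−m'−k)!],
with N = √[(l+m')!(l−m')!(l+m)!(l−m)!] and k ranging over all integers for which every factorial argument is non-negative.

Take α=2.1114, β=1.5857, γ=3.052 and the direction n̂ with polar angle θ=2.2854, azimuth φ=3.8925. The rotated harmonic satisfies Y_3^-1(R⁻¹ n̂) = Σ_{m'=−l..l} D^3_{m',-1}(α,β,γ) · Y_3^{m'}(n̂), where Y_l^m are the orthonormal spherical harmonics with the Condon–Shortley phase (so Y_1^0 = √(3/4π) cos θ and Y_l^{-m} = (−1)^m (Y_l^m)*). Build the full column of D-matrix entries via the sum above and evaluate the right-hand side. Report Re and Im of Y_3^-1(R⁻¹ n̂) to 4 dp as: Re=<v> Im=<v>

Re=0.1695 Im=-0.2287

Need the full column D^3_{m',-1} for m'=−3..3 at α=2.1114, β=1.5857, γ=3.052.
cos(β/2)=0.701818, sin(β/2)=0.712356
d^3_{-3,-1}: single k=2 term ⇒ +0.476802;  D = -0.476447+0.018389i
d^3_{-2,-1}: k∈[1..2] ⇒ +0.383548 -0.790306 = -0.406758;  D = -0.222635-0.340420i
d^3_{-1,-1}: k∈[0..2] ⇒ +0.119494 -0.984878 +0.761008 = -0.104376;  D = -0.045495+0.093939i
d^3_{0,-1}: k∈[0..2] ⇒ -0.420156 +1.298605 -0.445966 = +0.432484;  D = -0.430749+0.038696i
d^3_{1,-1}: k∈[0..2] ⇒ +0.738659 -1.014678 +0.130672 = -0.145347;  D = -0.085653-0.117427i
d^3_{2,-1}: k∈[0..1] ⇒ -0.790306 +0.407109 = -0.383197;  D = -0.149223+0.352948i
d^3_{3,-1}: single k=0 term ⇒ +0.491229;  D = -0.486381+0.068843i
Y_3^{m'}(θ=2.2854,φ=3.8925) and Σ D·Y over m':
  (-0.4764+0.0184i)·(+0.1133+0.1396i)  (-0.2226-0.3404i)·(-0.0263+0.3812i)  (-0.0455+0.0939i)·(-0.2047+0.1911i)  (-0.4307+0.0387i)·(+0.2085+0.0000i)  (-0.0857-0.1174i)·(+0.2047+0.1911i)  (-0.1492+0.3529i)·(-0.0263-0.3812i)  (-0.4864+0.0688i)·(-0.1133+0.1396i)
Y_3^-1(R⁻¹ n̂) = +0.169494-0.228707i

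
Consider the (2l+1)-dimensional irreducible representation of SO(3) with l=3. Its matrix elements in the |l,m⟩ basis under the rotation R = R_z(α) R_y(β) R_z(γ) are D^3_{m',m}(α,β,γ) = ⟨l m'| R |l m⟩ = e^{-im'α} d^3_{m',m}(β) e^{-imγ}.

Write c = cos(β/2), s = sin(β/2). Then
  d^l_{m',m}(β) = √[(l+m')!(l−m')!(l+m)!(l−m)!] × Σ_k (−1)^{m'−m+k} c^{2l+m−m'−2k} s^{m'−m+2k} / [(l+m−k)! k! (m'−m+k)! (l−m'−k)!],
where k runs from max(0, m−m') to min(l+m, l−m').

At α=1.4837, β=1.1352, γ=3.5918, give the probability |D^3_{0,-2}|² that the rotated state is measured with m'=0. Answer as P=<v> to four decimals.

P=0.2255

First d^3_{0,-2}(β=1.1352), then the phase factors e^{-i(0)α} and e^{-i(-2)γ}:
Half-angle: c=0.843194, s=0.537610. N=√(6·6·1·120)=65.726707
Admissible k: 0..1 (factorial args all ≥0)
  k=0: (−1)^2·65.7267/(12)·0.8432^4·0.5376^2 = +0.800211
  k=1: (−1)^3·65.7267/(12)·0.8432^2·0.5376^4 = -0.325300
d^3_{0,-2}(1.1352) = +0.800211 -0.325300 = +0.474911
|D^3_{0,-2}|² = |d^3_{0,-2}(β)|² = (+0.474911)² = 0.225540 (the z-rotation phases have unit modulus)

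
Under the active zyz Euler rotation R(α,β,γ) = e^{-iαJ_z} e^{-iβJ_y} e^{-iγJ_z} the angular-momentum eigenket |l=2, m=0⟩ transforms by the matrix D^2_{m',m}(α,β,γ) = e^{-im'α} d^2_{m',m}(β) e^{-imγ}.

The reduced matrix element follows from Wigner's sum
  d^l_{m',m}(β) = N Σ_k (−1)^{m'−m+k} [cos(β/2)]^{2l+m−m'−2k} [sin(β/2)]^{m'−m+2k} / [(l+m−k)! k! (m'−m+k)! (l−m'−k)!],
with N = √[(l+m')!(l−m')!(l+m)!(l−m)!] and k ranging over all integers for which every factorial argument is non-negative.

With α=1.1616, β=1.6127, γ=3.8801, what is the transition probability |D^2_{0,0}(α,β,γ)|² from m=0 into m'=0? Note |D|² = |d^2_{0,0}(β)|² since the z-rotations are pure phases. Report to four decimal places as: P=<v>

D^2_{0,0}(1.1616,1.6127,3.8801) = e^{-i·0·1.1616}·d^2_{0,0}(1.6127)·e^{-i·0·3.8801}. Compute d first:
Half-angle: c=0.692137, s=0.721766. N=√(2·2·2·2)=4.000000
k: max(0,(0)−(0))=0 … min(2+(0),2−(0))=2
  k=0: (−1)^0·4.0000/(4)·0.6921^4·0.7218^0 = +0.229493
  k=1: (−1)^1·4.0000/(1)·0.6921^2·0.7218^2 = -0.998245
  k=2: (−1)^2·4.0000/(4)·0.6921^0·0.7218^4 = +0.271384
d^2_{0,0}(1.6127) = +0.229493 -0.998245 +0.271384 = -0.497368
|D^2_{0,0}|² = |d^2_{0,0}(β)|² = (-0.497368)² = 0.247375 (the z-rotation phases have unit modulus)

P=0.2474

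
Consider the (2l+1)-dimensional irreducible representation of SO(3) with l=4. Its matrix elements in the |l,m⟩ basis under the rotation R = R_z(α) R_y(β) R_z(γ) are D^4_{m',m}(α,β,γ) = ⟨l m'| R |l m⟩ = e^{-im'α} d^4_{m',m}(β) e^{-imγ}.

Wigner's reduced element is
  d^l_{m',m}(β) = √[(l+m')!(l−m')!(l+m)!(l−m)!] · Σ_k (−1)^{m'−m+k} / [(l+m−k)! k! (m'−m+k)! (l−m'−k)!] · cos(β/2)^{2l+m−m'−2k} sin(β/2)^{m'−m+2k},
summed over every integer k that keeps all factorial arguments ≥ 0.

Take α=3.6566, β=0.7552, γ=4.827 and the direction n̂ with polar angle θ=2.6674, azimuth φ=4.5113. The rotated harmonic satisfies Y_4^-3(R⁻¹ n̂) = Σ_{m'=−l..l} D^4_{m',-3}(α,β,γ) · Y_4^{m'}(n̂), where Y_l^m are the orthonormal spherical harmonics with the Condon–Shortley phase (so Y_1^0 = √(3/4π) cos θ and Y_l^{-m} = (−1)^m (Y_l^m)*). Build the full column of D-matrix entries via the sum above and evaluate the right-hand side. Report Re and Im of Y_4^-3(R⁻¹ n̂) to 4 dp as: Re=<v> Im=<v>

Need the full column D^4_{m',-3} for m'=−4..4 at α=3.6566, β=0.7552, γ=4.827.
cos(β/2)=0.929552, sin(β/2)=0.368691
d^4_{-4,-3}: single k=1 term ⇒ +0.625350;  D = -0.420617-0.462758i
d^4_{-3,-3}: k∈[0..1] ⇒ +0.557430 -0.613854 = -0.056424;  D = -0.053594-0.017645i
d^4_{-2,-3}: k∈[0..1] ⇒ -0.827261 +0.390427 = -0.436833;  D = +0.428389-0.085479i
d^4_{-1,-3}: k∈[0..1] ⇒ +0.696045 -0.182500 = +0.513545;  D = +0.388797-0.335507i
d^4_{0,-3}: k∈[0..1] ⇒ -0.411547 +0.064743 = -0.346803;  D = +0.116907-0.326505i
d^4_{1,-3}: k∈[0..1] ⇒ +0.182500 -0.017226 = +0.165274;  D = -0.028153-0.162858i
d^4_{2,-3}: k∈[0..1] ⇒ -0.061421 +0.003221 = -0.058200;  D = -0.036875-0.045028i
d^4_{3,-3}: k∈[0..1] ⇒ +0.015192 -0.000341 = +0.014851;  D = -0.013848-0.005365i
d^4_{4,-3}: single k=0 term ⇒ -0.002435;  D = -0.002409+0.000353i
Y_4^{m'}(θ=2.6674,φ=4.5113) and Σ D·Y over m':
  (-0.4206-0.4628i)·(+0.0133+0.0139i)  (-0.0536-0.0176i)·(-0.0601+0.0873i)  (+0.4284-0.0855i)·(-0.2914-0.1240i)  (+0.3888-0.3355i)·(+0.0975-0.4784i)  (+0.1169-0.3265i)·(+0.1250+0.0000i)  (-0.0282-0.1629i)·(-0.0975-0.4784i)  (-0.0369-0.0450i)·(-0.2914+0.1240i)  (-0.0138-0.0054i)·(+0.0601+0.0873i)  (-0.0024+0.0004i)·(+0.0133-0.0139i)
Y_4^-3(R⁻¹ n̂) = -0.297087-0.266936i

Re=-0.2971 Im=-0.2669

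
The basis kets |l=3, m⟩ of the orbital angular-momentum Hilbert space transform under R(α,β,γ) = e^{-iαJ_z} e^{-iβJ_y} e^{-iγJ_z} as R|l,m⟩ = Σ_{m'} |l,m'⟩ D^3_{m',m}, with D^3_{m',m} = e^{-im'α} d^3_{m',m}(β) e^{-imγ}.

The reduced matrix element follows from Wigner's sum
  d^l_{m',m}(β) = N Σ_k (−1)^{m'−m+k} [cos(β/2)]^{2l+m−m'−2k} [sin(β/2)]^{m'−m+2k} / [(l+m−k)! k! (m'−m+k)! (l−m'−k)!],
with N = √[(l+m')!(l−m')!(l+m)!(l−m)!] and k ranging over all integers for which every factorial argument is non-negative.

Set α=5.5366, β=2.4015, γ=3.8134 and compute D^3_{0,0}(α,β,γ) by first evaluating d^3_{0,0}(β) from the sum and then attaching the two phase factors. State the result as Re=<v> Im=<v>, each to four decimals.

Split into d^3_{0,0}(β=2.4015) × two z-phases.
Half-angle: c=0.361659, s=0.932311. N=√(6·6·6·6)=36.000000
Admissible k: 0..3 (factorial args all ≥0)
  k=0: (−1)^0·36.0000/(36)·0.3617^6·0.9323^0 = +0.002238
  k=1: (−1)^1·36.0000/(4)·0.3617^4·0.9323^2 = -0.133832
  k=2: (−1)^2·36.0000/(4)·0.3617^2·0.9323^4 = +0.889370
  k=3: (−1)^3·36.0000/(36)·0.3617^0·0.9323^6 = -0.656695
d^3_{0,0}(2.4015) = +0.002238 -0.133832 +0.889370 -0.656695 = +0.101081
D = (+1.000000+0.000000i)·(+0.101081)·(+1.000000+0.000000i) = +0.101081+0.000000i

Re=0.1011 Im=0.0000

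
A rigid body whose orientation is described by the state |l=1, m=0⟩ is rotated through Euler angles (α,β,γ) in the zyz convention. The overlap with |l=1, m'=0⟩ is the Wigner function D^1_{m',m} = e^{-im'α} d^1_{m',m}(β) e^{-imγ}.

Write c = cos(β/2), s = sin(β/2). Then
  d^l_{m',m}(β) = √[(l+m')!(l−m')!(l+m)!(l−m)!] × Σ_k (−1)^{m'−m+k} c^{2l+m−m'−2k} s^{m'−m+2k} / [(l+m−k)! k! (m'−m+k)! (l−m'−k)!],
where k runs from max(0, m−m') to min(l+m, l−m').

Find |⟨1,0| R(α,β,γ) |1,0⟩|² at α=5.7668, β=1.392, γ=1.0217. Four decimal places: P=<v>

D^1_{0,0}(5.7668,1.392,1.0217) = e^{-i·0·5.7668}·d^1_{0,0}(1.392)·e^{-i·0·1.0217}. Compute d first:
With c≡cos(β/2)=0.767413 and s≡sin(β/2)=0.641153, N=[1·1·1·1]^{1/2}=1.000000
The bounds max(0,m−m')=0 and min(l+m,l−m')=1 give 2 terms
  k=0: (−1)^0·1.0000/(1)·0.7674^2·0.6412^0 = +0.588923
  k=1: (−1)^1·1.0000/(1)·0.7674^0·0.6412^2 = -0.411077
d^1_{0,0}(1.392) = +0.588923 -0.411077 = +0.177845
|D^1_{0,0}|² = |d^1_{0,0}(β)|² = (+0.177845)² = 0.031629 (the z-rotation phases have unit modulus)

P=0.0316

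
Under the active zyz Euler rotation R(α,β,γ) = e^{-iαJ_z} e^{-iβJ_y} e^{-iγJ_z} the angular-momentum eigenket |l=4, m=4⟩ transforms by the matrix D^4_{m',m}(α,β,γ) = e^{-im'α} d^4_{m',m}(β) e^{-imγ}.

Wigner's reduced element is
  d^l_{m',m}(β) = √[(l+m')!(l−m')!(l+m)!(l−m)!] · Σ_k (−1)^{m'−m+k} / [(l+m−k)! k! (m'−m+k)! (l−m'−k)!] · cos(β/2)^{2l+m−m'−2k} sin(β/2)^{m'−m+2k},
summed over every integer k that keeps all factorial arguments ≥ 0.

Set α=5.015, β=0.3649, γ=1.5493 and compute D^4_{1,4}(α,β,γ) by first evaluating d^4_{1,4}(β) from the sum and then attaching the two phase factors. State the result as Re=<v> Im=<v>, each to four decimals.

Split into d^4_{1,4}(β=0.3649) × two z-phases.
c=cos(0.3649/2)=0.983402, s=sin(0.3649/2)=0.181439; N=√[120·6·40320·1]=5387.986637
Admissible k: 3..3 (factorial args all ≥0)
  k=3: (−1)^0·5387.9866/(720)·0.9834^5·0.1814^3 = +0.041110
d^4_{1,4}(0.3649) = +0.041110
Phases: e^{-i·(1)·5.015}=+0.298014+0.954562i, e^{-i·(4)·1.5493}=+0.996306+0.085879i ⇒ D=+0.008836+0.040149i

Re=0.0088 Im=0.0401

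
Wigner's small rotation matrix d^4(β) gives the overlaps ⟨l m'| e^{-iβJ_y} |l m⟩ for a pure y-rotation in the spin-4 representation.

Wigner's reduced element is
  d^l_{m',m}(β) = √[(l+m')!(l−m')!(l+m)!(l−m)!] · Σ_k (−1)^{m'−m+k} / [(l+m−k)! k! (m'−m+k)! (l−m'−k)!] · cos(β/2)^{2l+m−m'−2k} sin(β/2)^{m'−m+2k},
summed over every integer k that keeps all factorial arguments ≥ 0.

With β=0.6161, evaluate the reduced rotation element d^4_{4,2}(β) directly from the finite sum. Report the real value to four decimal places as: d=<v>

d=0.3642

d^4_{4,2}(β=0.6161) via Wigner's sum:
With c≡cos(β/2)=0.952927 and s≡sin(β/2)=0.303201, N=[40320·1·720·2]^{1/2}=7619.763776
Admissible k: 0..0 (factorial args all ≥0)
  k=0: (−1)^2·7619.7638/(1440)·0.9529^6·0.3032^2 = +0.364248
d^4_{4,2}(0.6161) = +0.364248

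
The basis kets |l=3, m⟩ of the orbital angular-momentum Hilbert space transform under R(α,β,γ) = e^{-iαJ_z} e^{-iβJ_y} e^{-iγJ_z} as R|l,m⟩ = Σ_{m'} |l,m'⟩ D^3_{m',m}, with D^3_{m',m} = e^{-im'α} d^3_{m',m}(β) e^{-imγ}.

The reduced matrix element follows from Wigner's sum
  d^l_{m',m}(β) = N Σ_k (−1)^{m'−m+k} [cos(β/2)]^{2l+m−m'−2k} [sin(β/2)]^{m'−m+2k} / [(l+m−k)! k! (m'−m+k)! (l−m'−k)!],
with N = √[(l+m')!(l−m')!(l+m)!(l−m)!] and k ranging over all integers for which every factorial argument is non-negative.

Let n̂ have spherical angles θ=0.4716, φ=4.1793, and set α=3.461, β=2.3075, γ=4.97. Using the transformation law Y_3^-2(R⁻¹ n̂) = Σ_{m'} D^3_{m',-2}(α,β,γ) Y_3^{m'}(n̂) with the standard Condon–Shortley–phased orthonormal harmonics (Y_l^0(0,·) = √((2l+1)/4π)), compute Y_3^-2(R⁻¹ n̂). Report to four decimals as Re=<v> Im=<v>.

Need the full column D^3_{m',-2} for m'=−3..3 at α=3.461, β=2.3075, γ=4.97.
cos(β/2)=0.405062, sin(β/2)=0.914289
d^3_{-3,-2}: single k=1 term ⇒ +0.024421;  D = +0.002374+0.024305i
d^3_{-2,-2}: k∈[0..1] ⇒ +0.004417 -0.112518 = -0.108101;  D = +0.043759+0.098848i
d^3_{-1,-2}: k∈[0..1] ⇒ -0.031528 +0.321251 = +0.289724;  D = +0.194536+0.214699i
d^3_{0,-2}: k∈[0..1] ⇒ +0.123257 -0.627968 = -0.504711;  D = +0.439191+0.248685i
d^3_{1,-2}: k∈[0..1] ⇒ -0.321251 +0.818351 = +0.497100;  D = +0.487600+0.096719i
d^3_{2,-2}: k∈[0..1] ⇒ +0.573254 -0.584120 = -0.010866;  D = +0.010783-0.001340i
d^3_{3,-2}: single k=0 term ⇒ -0.633892;  D = -0.572702+0.271719i
Y_3^{m'}(θ=0.4716,φ=4.1793) and Σ D·Y over m':
  (+0.0024+0.0243i)·(+0.0391+0.0011i)  (+0.0438+0.0988i)·(-0.0909-0.1645i)  (+0.1945+0.2147i)·(-0.2215+0.3753i)  (+0.4392+0.2487i)·(+0.3218+0.0000i)  (+0.4876+0.0967i)·(+0.2215+0.3753i)  (+0.0108-0.0013i)·(-0.0909+0.1645i)  (-0.5727+0.2717i)·(-0.0391+0.0011i)
Y_3^-2(R⁻¹ n̂) = +0.123042+0.285317i

Re=0.1230 Im=0.2853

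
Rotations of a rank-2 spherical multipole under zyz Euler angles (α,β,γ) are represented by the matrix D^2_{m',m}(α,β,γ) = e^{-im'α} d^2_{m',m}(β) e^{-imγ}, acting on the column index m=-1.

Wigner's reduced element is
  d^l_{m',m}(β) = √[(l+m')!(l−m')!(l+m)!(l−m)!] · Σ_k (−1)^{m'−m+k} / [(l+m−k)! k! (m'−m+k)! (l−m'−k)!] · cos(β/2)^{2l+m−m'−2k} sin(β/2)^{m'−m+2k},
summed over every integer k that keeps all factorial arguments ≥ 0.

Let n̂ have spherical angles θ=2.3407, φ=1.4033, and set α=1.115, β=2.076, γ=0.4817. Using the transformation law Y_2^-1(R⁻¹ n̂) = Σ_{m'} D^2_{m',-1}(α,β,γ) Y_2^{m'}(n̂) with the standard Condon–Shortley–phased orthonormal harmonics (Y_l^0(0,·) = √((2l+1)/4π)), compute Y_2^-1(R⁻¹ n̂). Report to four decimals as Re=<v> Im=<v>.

Need the full column D^2_{m',-1} for m'=−2..2 at α=1.115, β=2.076, γ=0.4817.
cos(β/2)=0.507944, sin(β/2)=0.861390
d^2_{-2,-1}: single k=1 term ⇒ +0.225776;  D = -0.205233+0.094097i
d^2_{-1,-1}: k∈[0..1] ⇒ +0.066568 -0.574318 = -0.507751;  D = +0.013151-0.507580i
d^2_{0,-1}: k∈[0..1] ⇒ -0.276518 +0.795227 = +0.518709;  D = +0.459684+0.240311i
d^2_{1,-1}: k∈[0..1] ⇒ +0.574318 -0.550553 = +0.023765;  D = +0.019156-0.014064i
d^2_{2,-1}: single k=0 term ⇒ -0.649300;  D = +0.114649+0.639098i
Y_2^{m'}(θ=2.3407,φ=1.4033) and Σ D·Y over m':
  (-0.2052+0.0941i)·(-0.1881-0.0655i)  (+0.0132-0.5076i)·(-0.0644+0.3807i)  (+0.4597+0.2403i)·(+0.1430+0.0000i)  (+0.0192-0.0141i)·(+0.0644+0.3807i)  (+0.1146+0.6391i)·(-0.1881+0.0655i)
Y_2^-1(R⁻¹ n̂) = +0.246078-0.038500i

Re=0.2461 Im=-0.0385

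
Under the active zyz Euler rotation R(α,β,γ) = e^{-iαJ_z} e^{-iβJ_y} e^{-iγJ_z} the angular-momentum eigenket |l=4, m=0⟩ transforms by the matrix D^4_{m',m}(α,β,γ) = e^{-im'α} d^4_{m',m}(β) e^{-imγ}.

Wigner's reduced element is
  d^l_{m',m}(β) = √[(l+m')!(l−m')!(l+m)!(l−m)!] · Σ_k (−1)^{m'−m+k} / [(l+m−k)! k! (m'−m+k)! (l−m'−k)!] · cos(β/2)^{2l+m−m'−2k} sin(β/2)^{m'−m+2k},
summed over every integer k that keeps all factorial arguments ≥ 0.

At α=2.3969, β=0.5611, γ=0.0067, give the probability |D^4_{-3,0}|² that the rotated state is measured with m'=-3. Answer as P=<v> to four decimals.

D^4_{-3,0}(2.3969,0.5611,0.0067) = e^{-i·-3·2.3969}·d^4_{-3,0}(0.5611)·e^{-i·0·0.0067}. Compute d first:
c=cos(0.5611/2)=0.960903, s=sin(0.5611/2)=0.276884; N=√[1·5040·24·24]=1703.830978
The bounds max(0,m−m')=3 and min(l+m,l−m')=4 give 2 terms
  k=3: (−1)^0·1703.8310/(144)·0.9609^5·0.2769^3 = +0.205758
  k=4: (−1)^1·1703.8310/(144)·0.9609^3·0.2769^5 = -0.017084
d^4_{-3,0}(0.5611) = +0.205758 -0.017084 = +0.188674
|D^4_{-3,0}|² = |d^4_{-3,0}(β)|² = (+0.188674)² = 0.035598 (the z-rotation phases have unit modulus)

P=0.0356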